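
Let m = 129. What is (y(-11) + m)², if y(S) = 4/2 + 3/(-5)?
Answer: 425104/25 ≈ 17004.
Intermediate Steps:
y(S) = 7/5 (y(S) = 4*(½) + 3*(-⅕) = 2 - ⅗ = 7/5)
(y(-11) + m)² = (7/5 + 129)² = (652/5)² = 425104/25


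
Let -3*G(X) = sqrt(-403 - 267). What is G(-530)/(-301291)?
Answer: I*sqrt(670)/903873 ≈ 2.8637e-5*I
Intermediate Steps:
G(X) = -I*sqrt(670)/3 (G(X) = -sqrt(-403 - 267)/3 = -I*sqrt(670)/3)
G(-530)/(-301291) = -I*sqrt(670)/3/(-301291) = -I*sqrt(670)/3*(-1/301291) = I*sqrt(670)/903873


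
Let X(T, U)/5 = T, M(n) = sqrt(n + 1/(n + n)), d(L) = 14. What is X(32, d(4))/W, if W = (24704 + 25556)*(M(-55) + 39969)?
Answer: 11724240/147200911485131 - 8*I*sqrt(665610)/441602734455393 ≈ 7.9648e-8 - 1.478e-11*I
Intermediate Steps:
M(n) = sqrt(n + 1/(2*n))
X(T, U) = 5*T
W = 2008841940 + 5026*I*sqrt(665610)/11 (W = (24704 + 25556)*(sqrt(2/(-55) + 4*(-55))/2 + 39969) = 50260*(sqrt(2*(-1/55) - 220)/2 + 39969) = 50260*(sqrt(-2/55 - 220)/2 + 39969) = 50260*(sqrt(-12102/55)/2 + 39969) = 50260*((I*sqrt(665610)/55)/2 + 39969) = 50260*(I*sqrt(665610)/110 + 39969) = 50260*(39969 + I*sqrt(665610)/110) = 2008841940 + 5026*I*sqrt(665610)/11 ≈ 2.0088e+9 + 3.7277e+5*I)
X(32, d(4))/W = (5*32)/(2008841940 + 5026*I*sqrt(665610)/11) = 160/(2008841940 + 5026*I*sqrt(665610)/11)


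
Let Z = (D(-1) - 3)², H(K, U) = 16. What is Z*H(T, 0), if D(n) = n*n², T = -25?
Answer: 256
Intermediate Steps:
D(n) = n³
Z = 16 (Z = ((-1)³ - 3)² = (-1 - 3)² = (-4)² = 16)
Z*H(T, 0) = 16*16 = 256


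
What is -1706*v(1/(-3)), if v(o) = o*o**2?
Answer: 1706/27 ≈ 63.185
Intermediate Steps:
v(o) = o**3
-1706*v(1/(-3)) = -1706*(1/(-3))**3 = -1706*(-1/3)**3 = -1706*(-1/27) = 1706/27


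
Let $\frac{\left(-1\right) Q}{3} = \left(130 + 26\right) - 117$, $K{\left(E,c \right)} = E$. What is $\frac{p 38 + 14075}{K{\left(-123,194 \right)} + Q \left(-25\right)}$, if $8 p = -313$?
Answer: $\frac{50353}{11208} \approx 4.4926$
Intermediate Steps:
$p = - \frac{313}{8}$ ($p = \frac{1}{8} \left(-313\right) = - \frac{313}{8} \approx -39.125$)
$Q = -117$ ($Q = - 3 \left(\left(130 + 26\right) - 117\right) = - 3 \left(156 - 117\right) = \left(-3\right) 39 = -117$)
$\frac{p 38 + 14075}{K{\left(-123,194 \right)} + Q \left(-25\right)} = \frac{\left(- \frac{313}{8}\right) 38 + 14075}{-123 - -2925} = \frac{- \frac{5947}{4} + 14075}{-123 + 2925} = \frac{50353}{4 \cdot 2802} = \frac{50353}{4} \cdot \frac{1}{2802} = \frac{50353}{11208}$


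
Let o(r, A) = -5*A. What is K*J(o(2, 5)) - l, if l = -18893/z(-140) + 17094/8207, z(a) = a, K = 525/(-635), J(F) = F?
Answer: -2425689271/20845780 ≈ -116.36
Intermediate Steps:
K = -105/127 (K = 525*(-1/635) = -105/127 ≈ -0.82677)
l = 22492573/164140 (l = -18893/(-140) + 17094/8207 = -18893*(-1/140) + 17094*(1/8207) = 2699/20 + 17094/8207 = 22492573/164140 ≈ 137.03)
K*J(o(2, 5)) - l = -(-525)*5/127 - 1*22492573/164140 = -105/127*(-25) - 22492573/164140 = 2625/127 - 22492573/164140 = -2425689271/20845780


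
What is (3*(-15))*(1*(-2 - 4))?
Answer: 270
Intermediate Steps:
(3*(-15))*(1*(-2 - 4)) = -45*(-6) = 270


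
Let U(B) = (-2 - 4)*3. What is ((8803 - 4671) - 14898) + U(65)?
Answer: -10784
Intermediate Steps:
U(B) = -18 (U(B) = -6*3 = -18)
((8803 - 4671) - 14898) + U(65) = ((8803 - 4671) - 14898) - 18 = (4132 - 14898) - 18 = -10766 - 18 = -10784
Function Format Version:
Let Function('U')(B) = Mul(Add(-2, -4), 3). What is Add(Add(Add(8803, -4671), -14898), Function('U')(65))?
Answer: -10784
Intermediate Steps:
Function('U')(B) = -18 (Function('U')(B) = Mul(-6, 3) = -18)
Add(Add(Add(8803, -4671), -14898), Function('U')(65)) = Add(Add(Add(8803, -4671), -14898), -18) = Add(Add(4132, -14898), -18) = Add(-10766, -18) = -10784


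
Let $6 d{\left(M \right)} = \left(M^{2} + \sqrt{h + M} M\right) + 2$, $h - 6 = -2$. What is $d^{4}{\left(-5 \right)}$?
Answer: $\frac{105679}{324} - \frac{880 i}{3} \approx 326.17 - 293.33 i$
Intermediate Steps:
$h = 4$ ($h = 6 - 2 = 4$)
$d{\left(M \right)} = \frac{1}{3} + \frac{M^{2}}{6} + \frac{M \sqrt{4 + M}}{6}$ ($d{\left(M \right)} = \frac{\left(M^{2} + \sqrt{4 + M} M\right) + 2}{6} = \frac{\left(M^{2} + M \sqrt{4 + M}\right) + 2}{6} = \frac{2 + M^{2} + M \sqrt{4 + M}}{6} = \frac{1}{3} + \frac{M^{2}}{6} + \frac{M \sqrt{4 + M}}{6}$)
$d^{4}{\left(-5 \right)} = \left(\frac{1}{3} + \frac{\left(-5\right)^{2}}{6} + \frac{1}{6} \left(-5\right) \sqrt{4 - 5}\right)^{4} = \left(\frac{1}{3} + \frac{1}{6} \cdot 25 + \frac{1}{6} \left(-5\right) \sqrt{-1}\right)^{4} = \left(\frac{1}{3} + \frac{25}{6} + \frac{1}{6} \left(-5\right) i\right)^{4} = \left(\frac{1}{3} + \frac{25}{6} - \frac{5 i}{6}\right)^{4} = \left(\frac{9}{2} - \frac{5 i}{6}\right)^{4}$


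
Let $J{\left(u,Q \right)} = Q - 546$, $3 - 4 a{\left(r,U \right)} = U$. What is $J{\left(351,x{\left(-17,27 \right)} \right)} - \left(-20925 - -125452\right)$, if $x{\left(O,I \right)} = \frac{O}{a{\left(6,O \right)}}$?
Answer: $- \frac{525382}{5} \approx -1.0508 \cdot 10^{5}$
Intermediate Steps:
$a{\left(r,U \right)} = \frac{3}{4} - \frac{U}{4}$
$x{\left(O,I \right)} = \frac{O}{\frac{3}{4} - \frac{O}{4}}$
$J{\left(u,Q \right)} = -546 + Q$
$J{\left(351,x{\left(-17,27 \right)} \right)} - \left(-20925 - -125452\right) = \left(-546 - - \frac{68}{-3 - 17}\right) - \left(-20925 - -125452\right) = \left(-546 - - \frac{68}{-20}\right) - \left(-20925 + 125452\right) = \left(-546 - \left(-68\right) \left(- \frac{1}{20}\right)\right) - 104527 = \left(-546 - \frac{17}{5}\right) - 104527 = - \frac{2747}{5} - 104527 = - \frac{525382}{5}$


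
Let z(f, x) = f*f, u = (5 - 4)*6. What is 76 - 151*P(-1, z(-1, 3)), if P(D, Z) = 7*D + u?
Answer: 227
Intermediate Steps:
u = 6 (u = 1*6 = 6)
z(f, x) = f²
P(D, Z) = 6 + 7*D (P(D, Z) = 7*D + 6 = 6 + 7*D)
76 - 151*P(-1, z(-1, 3)) = 76 - 151*(6 + 7*(-1)) = 76 - 151*(6 - 7) = 76 - 151*(-1) = 76 + 151 = 227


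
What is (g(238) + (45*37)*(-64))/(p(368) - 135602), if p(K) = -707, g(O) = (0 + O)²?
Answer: 49916/136309 ≈ 0.36620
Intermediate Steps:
g(O) = O²
(g(238) + (45*37)*(-64))/(p(368) - 135602) = (238² + (45*37)*(-64))/(-707 - 135602) = (56644 + 1665*(-64))/(-136309) = (56644 - 106560)*(-1/136309) = -49916*(-1/136309) = 49916/136309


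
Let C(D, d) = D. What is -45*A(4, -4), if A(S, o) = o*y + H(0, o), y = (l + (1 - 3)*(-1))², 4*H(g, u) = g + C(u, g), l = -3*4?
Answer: 18045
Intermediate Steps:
l = -12
H(g, u) = g/4 + u/4 (H(g, u) = (g + u)/4 = g/4 + u/4)
y = 100 (y = (-12 + (1 - 3)*(-1))² = (-12 - 2*(-1))² = (-12 + 2)² = (-10)² = 100)
A(S, o) = 401*o/4 (A(S, o) = o*100 + ((¼)*0 + o/4) = 100*o + (0 + o/4) = 100*o + o/4 = 401*o/4)
-45*A(4, -4) = -18045*(-4)/4 = -45*(-401) = 18045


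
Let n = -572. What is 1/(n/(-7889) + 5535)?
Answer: 7889/43666187 ≈ 0.00018067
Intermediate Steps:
1/(n/(-7889) + 5535) = 1/(-572/(-7889) + 5535) = 1/(-572*(-1/7889) + 5535) = 1/(572/7889 + 5535) = 1/(43666187/7889) = 7889/43666187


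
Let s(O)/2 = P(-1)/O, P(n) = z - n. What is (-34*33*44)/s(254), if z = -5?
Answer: 1567434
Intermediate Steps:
P(n) = -5 - n
s(O) = -8/O (s(O) = 2*((-5 - 1*(-1))/O) = 2*((-5 + 1)/O) = 2*(-4/O) = -8/O)
(-34*33*44)/s(254) = (-34*33*44)/((-8/254)) = (-1122*44)/((-8*1/254)) = -49368/(-4/127) = -49368*(-127/4) = 1567434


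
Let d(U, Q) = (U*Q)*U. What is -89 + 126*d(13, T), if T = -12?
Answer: -255617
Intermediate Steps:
d(U, Q) = Q*U² (d(U, Q) = (Q*U)*U = Q*U²)
-89 + 126*d(13, T) = -89 + 126*(-12*13²) = -89 + 126*(-12*169) = -89 + 126*(-2028) = -89 - 255528 = -255617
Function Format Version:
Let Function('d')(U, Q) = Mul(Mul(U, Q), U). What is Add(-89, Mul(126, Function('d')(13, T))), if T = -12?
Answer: -255617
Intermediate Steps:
Function('d')(U, Q) = Mul(Q, Pow(U, 2)) (Function('d')(U, Q) = Mul(Mul(Q, U), U) = Mul(Q, Pow(U, 2)))
Add(-89, Mul(126, Function('d')(13, T))) = Add(-89, Mul(126, Mul(-12, Pow(13, 2)))) = Add(-89, Mul(126, Mul(-12, 169))) = Add(-89, Mul(126, -2028)) = Add(-89, -255528) = -255617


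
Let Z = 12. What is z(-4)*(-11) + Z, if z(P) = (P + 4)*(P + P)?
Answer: 12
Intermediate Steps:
z(P) = 2*P*(4 + P) (z(P) = (4 + P)*(2*P) = 2*P*(4 + P))
z(-4)*(-11) + Z = (2*(-4)*(4 - 4))*(-11) + 12 = (2*(-4)*0)*(-11) + 12 = 0*(-11) + 12 = 0 + 12 = 12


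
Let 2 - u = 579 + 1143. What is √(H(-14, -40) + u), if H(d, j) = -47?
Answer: I*√1767 ≈ 42.036*I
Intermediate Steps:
u = -1720 (u = 2 - (579 + 1143) = 2 - 1*1722 = 2 - 1722 = -1720)
√(H(-14, -40) + u) = √(-47 - 1720) = √(-1767) = I*√1767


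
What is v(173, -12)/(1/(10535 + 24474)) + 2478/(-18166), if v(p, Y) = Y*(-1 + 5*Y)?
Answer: 232766297565/9083 ≈ 2.5627e+7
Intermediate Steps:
v(173, -12)/(1/(10535 + 24474)) + 2478/(-18166) = (-12*(-1 + 5*(-12)))/(1/(10535 + 24474)) + 2478/(-18166) = (-12*(-1 - 60))/(1/35009) + 2478*(-1/18166) = (-12*(-61))/(1/35009) - 1239/9083 = 732*35009 - 1239/9083 = 25626588 - 1239/9083 = 232766297565/9083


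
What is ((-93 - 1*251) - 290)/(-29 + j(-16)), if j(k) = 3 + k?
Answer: 317/21 ≈ 15.095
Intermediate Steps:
((-93 - 1*251) - 290)/(-29 + j(-16)) = ((-93 - 1*251) - 290)/(-29 + (3 - 16)) = ((-93 - 251) - 290)/(-29 - 13) = (-344 - 290)/(-42) = -634*(-1/42) = 317/21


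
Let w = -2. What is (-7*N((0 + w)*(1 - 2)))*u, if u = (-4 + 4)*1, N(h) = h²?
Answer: 0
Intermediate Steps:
u = 0 (u = 0*1 = 0)
(-7*N((0 + w)*(1 - 2)))*u = -7*(0 - 2)²*(1 - 2)²*0 = -7*(-2*(-1))²*0 = -7*2²*0 = -7*4*0 = -28*0 = 0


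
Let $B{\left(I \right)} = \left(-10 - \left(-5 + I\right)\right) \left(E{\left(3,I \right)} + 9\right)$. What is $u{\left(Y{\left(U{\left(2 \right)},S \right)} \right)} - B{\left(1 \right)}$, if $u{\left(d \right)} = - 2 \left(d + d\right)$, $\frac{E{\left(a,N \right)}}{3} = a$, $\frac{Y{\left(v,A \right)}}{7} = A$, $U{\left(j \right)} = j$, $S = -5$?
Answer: $248$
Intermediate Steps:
$Y{\left(v,A \right)} = 7 A$
$E{\left(a,N \right)} = 3 a$
$B{\left(I \right)} = -90 - 18 I$ ($B{\left(I \right)} = \left(-10 - \left(-5 + I\right)\right) \left(3 \cdot 3 + 9\right) = \left(-5 - I\right) \left(9 + 9\right) = \left(-5 - I\right) 18 = -90 - 18 I$)
$u{\left(d \right)} = - 4 d$ ($u{\left(d \right)} = - 2 \cdot 2 d = - 4 d$)
$u{\left(Y{\left(U{\left(2 \right)},S \right)} \right)} - B{\left(1 \right)} = - 4 \cdot 7 \left(-5\right) - \left(-90 - 18\right) = \left(-4\right) \left(-35\right) - \left(-90 - 18\right) = 140 - -108 = 140 + 108 = 248$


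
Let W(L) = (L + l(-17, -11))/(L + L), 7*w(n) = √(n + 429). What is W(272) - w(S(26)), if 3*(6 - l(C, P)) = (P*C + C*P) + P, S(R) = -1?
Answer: 157/544 - 2*√107/7 ≈ -2.6668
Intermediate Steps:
w(n) = √(429 + n)/7 (w(n) = √(n + 429)/7 = √(429 + n)/7)
l(C, P) = 6 - P/3 - 2*C*P/3 (l(C, P) = 6 - ((P*C + C*P) + P)/3 = 6 - ((C*P + C*P) + P)/3 = 6 - (2*C*P + P)/3 = 6 - (P + 2*C*P)/3 = 6 + (-P/3 - 2*C*P/3) = 6 - P/3 - 2*C*P/3)
W(L) = (-115 + L)/(2*L) (W(L) = (L + (6 - ⅓*(-11) - ⅔*(-17)*(-11)))/(L + L) = (L + (6 + 11/3 - 374/3))/((2*L)) = (L - 115)*(1/(2*L)) = (-115 + L)*(1/(2*L)) = (-115 + L)/(2*L))
W(272) - w(S(26)) = (½)*(-115 + 272)/272 - √(429 - 1)/7 = (½)*(1/272)*157 - √428/7 = 157/544 - 2*√107/7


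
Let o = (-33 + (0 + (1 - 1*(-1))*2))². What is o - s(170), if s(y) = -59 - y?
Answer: 1070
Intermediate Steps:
o = 841 (o = (-33 + (0 + (1 + 1)*2))² = (-33 + (0 + 2*2))² = (-33 + (0 + 4))² = (-33 + 4)² = (-29)² = 841)
o - s(170) = 841 - (-59 - 1*170) = 841 - (-59 - 170) = 841 - 1*(-229) = 841 + 229 = 1070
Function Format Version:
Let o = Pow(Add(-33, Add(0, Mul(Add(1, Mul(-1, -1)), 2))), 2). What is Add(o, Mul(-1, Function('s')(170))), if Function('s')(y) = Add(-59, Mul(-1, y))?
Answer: 1070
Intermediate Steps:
o = 841 (o = Pow(Add(-33, Add(0, Mul(Add(1, 1), 2))), 2) = Pow(Add(-33, Add(0, Mul(2, 2))), 2) = Pow(Add(-33, Add(0, 4)), 2) = Pow(Add(-33, 4), 2) = Pow(-29, 2) = 841)
Add(o, Mul(-1, Function('s')(170))) = Add(841, Mul(-1, Add(-59, Mul(-1, 170)))) = Add(841, Mul(-1, Add(-59, -170))) = Add(841, Mul(-1, -229)) = Add(841, 229) = 1070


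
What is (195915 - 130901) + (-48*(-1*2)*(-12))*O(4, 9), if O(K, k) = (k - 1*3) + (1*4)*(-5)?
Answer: 81142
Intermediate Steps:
O(K, k) = -23 + k (O(K, k) = (k - 3) + 4*(-5) = (-3 + k) - 20 = -23 + k)
(195915 - 130901) + (-48*(-1*2)*(-12))*O(4, 9) = (195915 - 130901) + (-48*(-1*2)*(-12))*(-23 + 9) = 65014 - (-96)*(-12)*(-14) = 65014 - 48*24*(-14) = 65014 - 1152*(-14) = 65014 + 16128 = 81142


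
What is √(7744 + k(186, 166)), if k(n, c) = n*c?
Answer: 2*√9655 ≈ 196.52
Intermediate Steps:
k(n, c) = c*n
√(7744 + k(186, 166)) = √(7744 + 166*186) = √(7744 + 30876) = √38620 = 2*√9655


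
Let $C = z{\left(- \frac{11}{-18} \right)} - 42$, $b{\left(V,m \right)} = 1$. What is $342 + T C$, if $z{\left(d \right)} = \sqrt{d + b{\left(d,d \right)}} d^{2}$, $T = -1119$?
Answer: $47340 - \frac{45133 \sqrt{58}}{648} \approx 46810.0$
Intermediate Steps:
$z{\left(d \right)} = d^{2} \sqrt{1 + d}$ ($z{\left(d \right)} = \sqrt{d + 1} d^{2} = \sqrt{1 + d} d^{2} = d^{2} \sqrt{1 + d}$)
$C = -42 + \frac{121 \sqrt{58}}{1944}$ ($C = \left(- \frac{11}{-18}\right)^{2} \sqrt{1 - \frac{11}{-18}} - 42 = \left(\left(-11\right) \left(- \frac{1}{18}\right)\right)^{2} \sqrt{1 - - \frac{11}{18}} - 42 = \left(\frac{11}{18}\right)^{2} \sqrt{1 + \frac{11}{18}} - 42 = \frac{121 \sqrt{\frac{29}{18}}}{324} - 42 = \frac{121 \frac{\sqrt{58}}{6}}{324} - 42 = \frac{121 \sqrt{58}}{1944} - 42 = -42 + \frac{121 \sqrt{58}}{1944} \approx -41.526$)
$342 + T C = 342 - 1119 \left(-42 + \frac{121 \sqrt{58}}{1944}\right) = 342 + \left(46998 - \frac{45133 \sqrt{58}}{648}\right) = 47340 - \frac{45133 \sqrt{58}}{648}$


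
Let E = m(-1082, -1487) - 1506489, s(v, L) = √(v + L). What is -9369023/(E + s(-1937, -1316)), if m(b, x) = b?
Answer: 14124467373133/2272770323294 + 9369023*I*√3253/2272770323294 ≈ 6.2146 + 0.00023512*I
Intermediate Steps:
s(v, L) = √(L + v)
E = -1507571 (E = -1082 - 1506489 = -1507571)
-9369023/(E + s(-1937, -1316)) = -9369023/(-1507571 + √(-1316 - 1937)) = -9369023/(-1507571 + √(-3253)) = -9369023/(-1507571 + I*√3253)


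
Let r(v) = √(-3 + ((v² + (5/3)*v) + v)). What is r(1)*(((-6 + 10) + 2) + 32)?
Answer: 38*√6/3 ≈ 31.027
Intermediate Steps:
r(v) = √(-3 + v² + 8*v/3) (r(v) = √(-3 + ((v² + (5*(⅓))*v) + v)) = √(-3 + ((v² + 5*v/3) + v)) = √(-3 + (v² + 8*v/3)) = √(-3 + v² + 8*v/3))
r(1)*(((-6 + 10) + 2) + 32) = (√(-27 + 9*1² + 24*1)/3)*(((-6 + 10) + 2) + 32) = (√(-27 + 9*1 + 24)/3)*((4 + 2) + 32) = (√(-27 + 9 + 24)/3)*(6 + 32) = (√6/3)*38 = 38*√6/3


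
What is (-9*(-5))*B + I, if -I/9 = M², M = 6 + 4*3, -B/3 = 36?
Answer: -7776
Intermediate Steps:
B = -108 (B = -3*36 = -108)
M = 18 (M = 6 + 12 = 18)
I = -2916 (I = -9*18² = -9*324 = -2916)
(-9*(-5))*B + I = -9*(-5)*(-108) - 2916 = -3*(-15)*(-108) - 2916 = 45*(-108) - 2916 = -4860 - 2916 = -7776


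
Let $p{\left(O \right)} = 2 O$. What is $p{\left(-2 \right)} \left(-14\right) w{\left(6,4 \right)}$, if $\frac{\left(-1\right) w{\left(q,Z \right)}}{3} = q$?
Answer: $-1008$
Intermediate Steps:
$w{\left(q,Z \right)} = - 3 q$
$p{\left(-2 \right)} \left(-14\right) w{\left(6,4 \right)} = 2 \left(-2\right) \left(-14\right) \left(\left(-3\right) 6\right) = \left(-4\right) \left(-14\right) \left(-18\right) = 56 \left(-18\right) = -1008$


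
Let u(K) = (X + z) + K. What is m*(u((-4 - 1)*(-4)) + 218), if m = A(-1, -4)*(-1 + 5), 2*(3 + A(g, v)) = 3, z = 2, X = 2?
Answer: -1452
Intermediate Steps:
A(g, v) = -3/2 (A(g, v) = -3 + (½)*3 = -3 + 3/2 = -3/2)
u(K) = 4 + K (u(K) = (2 + 2) + K = 4 + K)
m = -6 (m = -3*(-1 + 5)/2 = -3/2*4 = -6)
m*(u((-4 - 1)*(-4)) + 218) = -6*((4 + (-4 - 1)*(-4)) + 218) = -6*((4 - 5*(-4)) + 218) = -6*((4 + 20) + 218) = -6*(24 + 218) = -6*242 = -1452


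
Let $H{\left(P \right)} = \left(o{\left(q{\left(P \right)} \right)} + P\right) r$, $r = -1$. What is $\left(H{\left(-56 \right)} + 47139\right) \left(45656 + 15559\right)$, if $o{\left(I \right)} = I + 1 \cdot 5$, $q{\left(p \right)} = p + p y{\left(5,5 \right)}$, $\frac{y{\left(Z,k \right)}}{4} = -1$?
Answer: $2878451730$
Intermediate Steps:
$y{\left(Z,k \right)} = -4$ ($y{\left(Z,k \right)} = 4 \left(-1\right) = -4$)
$q{\left(p \right)} = - 3 p$ ($q{\left(p \right)} = p + p \left(-4\right) = p - 4 p = - 3 p$)
$o{\left(I \right)} = 5 + I$ ($o{\left(I \right)} = I + 5 = 5 + I$)
$H{\left(P \right)} = -5 + 2 P$ ($H{\left(P \right)} = \left(\left(5 - 3 P\right) + P\right) \left(-1\right) = \left(5 - 2 P\right) \left(-1\right) = -5 + 2 P$)
$\left(H{\left(-56 \right)} + 47139\right) \left(45656 + 15559\right) = \left(\left(-5 + 2 \left(-56\right)\right) + 47139\right) \left(45656 + 15559\right) = \left(\left(-5 - 112\right) + 47139\right) 61215 = \left(-117 + 47139\right) 61215 = 47022 \cdot 61215 = 2878451730$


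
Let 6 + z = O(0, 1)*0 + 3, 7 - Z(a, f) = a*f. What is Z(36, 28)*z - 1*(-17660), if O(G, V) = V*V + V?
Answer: 20663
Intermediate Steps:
Z(a, f) = 7 - a*f
O(G, V) = V + V**2 (O(G, V) = V**2 + V = V + V**2)
z = -3 (z = -6 + ((1*(1 + 1))*0 + 3) = -6 + ((1*2)*0 + 3) = -6 + (2*0 + 3) = -6 + (0 + 3) = -6 + 3 = -3)
Z(36, 28)*z - 1*(-17660) = (7 - 1*36*28)*(-3) - 1*(-17660) = (7 - 1008)*(-3) + 17660 = -1001*(-3) + 17660 = 3003 + 17660 = 20663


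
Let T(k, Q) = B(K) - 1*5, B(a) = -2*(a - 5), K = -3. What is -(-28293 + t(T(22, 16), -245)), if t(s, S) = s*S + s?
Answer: 30977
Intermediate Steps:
B(a) = 10 - 2*a (B(a) = -2*(-5 + a) = 10 - 2*a)
T(k, Q) = 11 (T(k, Q) = (10 - 2*(-3)) - 1*5 = (10 + 6) - 5 = 16 - 5 = 11)
t(s, S) = s + S*s (t(s, S) = S*s + s = s + S*s)
-(-28293 + t(T(22, 16), -245)) = -(-28293 + 11*(1 - 245)) = -(-28293 + 11*(-244)) = -(-28293 - 2684) = -1*(-30977) = 30977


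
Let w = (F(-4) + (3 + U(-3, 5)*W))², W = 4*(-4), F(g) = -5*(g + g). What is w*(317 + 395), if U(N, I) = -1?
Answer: 2478472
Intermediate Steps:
F(g) = -10*g
W = -16
w = 3481 (w = (-10*(-4) + (3 - 1*(-16)))² = (40 + (3 + 16))² = (40 + 19)² = 59² = 3481)
w*(317 + 395) = 3481*(317 + 395) = 3481*712 = 2478472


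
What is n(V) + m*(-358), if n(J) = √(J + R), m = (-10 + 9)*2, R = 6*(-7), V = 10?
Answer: 716 + 4*I*√2 ≈ 716.0 + 5.6569*I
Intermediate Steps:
R = -42
m = -2 (m = -1*2 = -2)
n(J) = √(-42 + J) (n(J) = √(J - 42) = √(-42 + J))
n(V) + m*(-358) = √(-42 + 10) - 2*(-358) = √(-32) + 716 = 4*I*√2 + 716 = 716 + 4*I*√2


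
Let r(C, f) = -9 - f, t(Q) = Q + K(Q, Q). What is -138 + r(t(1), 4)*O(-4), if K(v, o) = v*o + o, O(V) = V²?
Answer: -346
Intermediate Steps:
K(v, o) = o + o*v (K(v, o) = o*v + o = o + o*v)
t(Q) = Q + Q*(1 + Q)
-138 + r(t(1), 4)*O(-4) = -138 + (-9 - 1*4)*(-4)² = -138 + (-9 - 4)*16 = -138 - 13*16 = -138 - 208 = -346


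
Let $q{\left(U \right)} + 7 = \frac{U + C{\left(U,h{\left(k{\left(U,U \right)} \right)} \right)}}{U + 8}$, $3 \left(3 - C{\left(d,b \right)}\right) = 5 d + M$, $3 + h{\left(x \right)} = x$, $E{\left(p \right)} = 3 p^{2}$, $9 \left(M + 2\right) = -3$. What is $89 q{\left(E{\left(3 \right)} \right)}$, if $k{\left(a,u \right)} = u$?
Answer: $- \frac{207637}{315} \approx -659.17$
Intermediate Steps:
$M = - \frac{7}{3}$ ($M = -2 + \frac{1}{9} \left(-3\right) = -2 - \frac{1}{3} = - \frac{7}{3} \approx -2.3333$)
$h{\left(x \right)} = -3 + x$
$C{\left(d,b \right)} = \frac{34}{9} - \frac{5 d}{3}$ ($C{\left(d,b \right)} = 3 - \frac{5 d - \frac{7}{3}}{3} = 3 - \frac{- \frac{7}{3} + 5 d}{3} = 3 - \left(- \frac{7}{9} + \frac{5 d}{3}\right) = \frac{34}{9} - \frac{5 d}{3}$)
$q{\left(U \right)} = -7 + \frac{\frac{34}{9} - \frac{2 U}{3}}{8 + U}$ ($q{\left(U \right)} = -7 + \frac{U - \left(- \frac{34}{9} + \frac{5 U}{3}\right)}{U + 8} = -7 + \frac{\frac{34}{9} - \frac{2 U}{3}}{8 + U}$)
$89 q{\left(E{\left(3 \right)} \right)} = 89 \frac{-470 - 69 \cdot 3 \cdot 3^{2}}{9 \left(8 + 3 \cdot 3^{2}\right)} = 89 \frac{-470 - 69 \cdot 3 \cdot 9}{9 \left(8 + 3 \cdot 9\right)} = 89 \frac{-470 - 1863}{9 \left(8 + 27\right)} = 89 \frac{-470 - 1863}{9 \cdot 35} = 89 \cdot \frac{1}{9} \cdot \frac{1}{35} \left(-2333\right) = 89 \left(- \frac{2333}{315}\right) = - \frac{207637}{315}$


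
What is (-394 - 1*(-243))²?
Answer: 22801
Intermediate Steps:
(-394 - 1*(-243))² = (-394 + 243)² = (-151)² = 22801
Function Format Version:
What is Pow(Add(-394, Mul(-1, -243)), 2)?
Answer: 22801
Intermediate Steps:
Pow(Add(-394, Mul(-1, -243)), 2) = Pow(Add(-394, 243), 2) = Pow(-151, 2) = 22801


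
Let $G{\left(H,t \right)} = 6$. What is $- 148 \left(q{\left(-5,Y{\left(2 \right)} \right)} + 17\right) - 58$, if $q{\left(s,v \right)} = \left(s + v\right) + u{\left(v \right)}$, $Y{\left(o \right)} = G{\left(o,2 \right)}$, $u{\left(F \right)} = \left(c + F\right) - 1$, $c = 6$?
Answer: $-4350$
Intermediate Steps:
$u{\left(F \right)} = 5 + F$ ($u{\left(F \right)} = \left(6 + F\right) - 1 = 5 + F$)
$Y{\left(o \right)} = 6$
$q{\left(s,v \right)} = 5 + s + 2 v$ ($q{\left(s,v \right)} = \left(s + v\right) + \left(5 + v\right) = 5 + s + 2 v$)
$- 148 \left(q{\left(-5,Y{\left(2 \right)} \right)} + 17\right) - 58 = - 148 \left(\left(5 - 5 + 2 \cdot 6\right) + 17\right) - 58 = - 148 \left(\left(5 - 5 + 12\right) + 17\right) - 58 = - 148 \left(12 + 17\right) - 58 = \left(-148\right) 29 - 58 = -4292 - 58 = -4350$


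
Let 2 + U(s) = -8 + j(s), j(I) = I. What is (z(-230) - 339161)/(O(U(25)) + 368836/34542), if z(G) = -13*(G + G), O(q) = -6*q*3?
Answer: 5754369051/4478752 ≈ 1284.8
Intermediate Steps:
U(s) = -10 + s (U(s) = -2 + (-8 + s) = -10 + s)
O(q) = -18*q
z(G) = -26*G
(z(-230) - 339161)/(O(U(25)) + 368836/34542) = (-26*(-230) - 339161)/(-18*(-10 + 25) + 368836/34542) = (5980 - 339161)/(-18*15 + 368836*(1/34542)) = -333181/(-270 + 184418/17271) = -333181/(-4478752/17271) = -333181*(-17271/4478752) = 5754369051/4478752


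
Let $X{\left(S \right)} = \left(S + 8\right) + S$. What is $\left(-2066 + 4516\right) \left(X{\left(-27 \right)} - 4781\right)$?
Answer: $-11826150$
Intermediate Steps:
$X{\left(S \right)} = 8 + 2 S$ ($X{\left(S \right)} = \left(8 + S\right) + S = 8 + 2 S$)
$\left(-2066 + 4516\right) \left(X{\left(-27 \right)} - 4781\right) = \left(-2066 + 4516\right) \left(\left(8 + 2 \left(-27\right)\right) - 4781\right) = 2450 \left(\left(8 - 54\right) - 4781\right) = 2450 \left(-46 - 4781\right) = 2450 \left(-4827\right) = -11826150$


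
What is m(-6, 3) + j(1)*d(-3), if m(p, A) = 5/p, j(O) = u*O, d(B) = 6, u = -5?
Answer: -185/6 ≈ -30.833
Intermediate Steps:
j(O) = -5*O
m(-6, 3) + j(1)*d(-3) = 5/(-6) - 5*1*6 = 5*(-⅙) - 5*6 = -⅚ - 30 = -185/6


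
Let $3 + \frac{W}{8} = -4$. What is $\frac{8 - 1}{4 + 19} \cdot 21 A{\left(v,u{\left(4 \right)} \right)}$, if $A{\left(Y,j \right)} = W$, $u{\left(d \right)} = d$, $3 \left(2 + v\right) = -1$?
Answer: $- \frac{8232}{23} \approx -357.91$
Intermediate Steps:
$v = - \frac{7}{3}$ ($v = -2 + \frac{1}{3} \left(-1\right) = -2 - \frac{1}{3} = - \frac{7}{3} \approx -2.3333$)
$W = -56$ ($W = -24 + 8 \left(-4\right) = -24 - 32 = -56$)
$A{\left(Y,j \right)} = -56$
$\frac{8 - 1}{4 + 19} \cdot 21 A{\left(v,u{\left(4 \right)} \right)} = \frac{8 - 1}{4 + 19} \cdot 21 \left(-56\right) = \frac{7}{23} \cdot 21 \left(-56\right) = \frac{147}{23} \left(-56\right) = - \frac{8232}{23}$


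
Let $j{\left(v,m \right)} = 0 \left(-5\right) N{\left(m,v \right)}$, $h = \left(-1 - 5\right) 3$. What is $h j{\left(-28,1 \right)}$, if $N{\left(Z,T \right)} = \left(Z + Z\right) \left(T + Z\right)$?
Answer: $0$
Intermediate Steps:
$h = -18$ ($h = \left(-6\right) 3 = -18$)
$N{\left(Z,T \right)} = 2 Z \left(T + Z\right)$
$j{\left(v,m \right)} = 0$ ($j{\left(v,m \right)} = 0 \left(-5\right) 2 m \left(v + m\right) = 0 \cdot 2 m \left(m + v\right) = 0$)
$h j{\left(-28,1 \right)} = \left(-18\right) 0 = 0$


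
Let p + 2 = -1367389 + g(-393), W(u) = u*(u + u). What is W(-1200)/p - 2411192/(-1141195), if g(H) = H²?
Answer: -60334258856/230700557615 ≈ -0.26153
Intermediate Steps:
W(u) = 2*u² (W(u) = u*(2*u) = 2*u²)
p = -1212942 (p = -2 + (-1367389 + (-393)²) = -2 + (-1367389 + 154449) = -2 - 1212940 = -1212942)
W(-1200)/p - 2411192/(-1141195) = (2*(-1200)²)/(-1212942) - 2411192/(-1141195) = (2*1440000)*(-1/1212942) - 2411192*(-1/1141195) = 2880000*(-1/1212942) + 2411192/1141195 = -480000/202157 + 2411192/1141195 = -60334258856/230700557615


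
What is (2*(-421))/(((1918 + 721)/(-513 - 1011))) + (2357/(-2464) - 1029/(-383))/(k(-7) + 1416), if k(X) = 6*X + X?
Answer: 236487473155501/486350472608 ≈ 486.25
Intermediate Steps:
k(X) = 7*X
(2*(-421))/(((1918 + 721)/(-513 - 1011))) + (2357/(-2464) - 1029/(-383))/(k(-7) + 1416) = (2*(-421))/(((1918 + 721)/(-513 - 1011))) + (2357/(-2464) - 1029/(-383))/(7*(-7) + 1416) = -842/(2639/(-1524)) + (2357*(-1/2464) - 1029*(-1/383))/(-49 + 1416) = -842/(2639*(-1/1524)) + (-2357/2464 + 1029/383)/1367 = -842/(-2639/1524) + (1632725/943712)*(1/1367) = -842*(-1524/2639) + 1632725/1290054304 = 1283208/2639 + 1632725/1290054304 = 236487473155501/486350472608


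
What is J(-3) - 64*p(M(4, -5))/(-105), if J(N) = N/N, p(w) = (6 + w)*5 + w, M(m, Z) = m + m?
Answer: 1699/35 ≈ 48.543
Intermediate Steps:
M(m, Z) = 2*m
p(w) = 30 + 6*w (p(w) = (30 + 5*w) + w = 30 + 6*w)
J(N) = 1
J(-3) - 64*p(M(4, -5))/(-105) = 1 - 64*(30 + 6*(2*4))/(-105) = 1 - 64*(30 + 6*8)*(-1)/105 = 1 - 64*(30 + 48)*(-1)/105 = 1 - 4992*(-1)/105 = 1 - 64*(-26/35) = 1 + 1664/35 = 1699/35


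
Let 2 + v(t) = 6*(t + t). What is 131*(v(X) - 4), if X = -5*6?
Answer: -47946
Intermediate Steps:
X = -30
v(t) = -2 + 12*t (v(t) = -2 + 6*(t + t) = -2 + 6*(2*t) = -2 + 12*t)
131*(v(X) - 4) = 131*((-2 + 12*(-30)) - 4) = 131*((-2 - 360) - 4) = 131*(-362 - 4) = 131*(-366) = -47946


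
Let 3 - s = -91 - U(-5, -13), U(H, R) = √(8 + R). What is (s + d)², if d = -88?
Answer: (6 + I*√5)² ≈ 31.0 + 26.833*I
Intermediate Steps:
s = 94 + I*√5 (s = 3 - (-91 - √(8 - 13)) = 3 - (-91 - √(-5)) = 3 - (-91 - I*√5) = 3 + (91 + I*√5) = 94 + I*√5 ≈ 94.0 + 2.2361*I)
(s + d)² = ((94 + I*√5) - 88)² = (6 + I*√5)²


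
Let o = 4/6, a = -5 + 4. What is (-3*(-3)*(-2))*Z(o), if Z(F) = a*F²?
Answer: 8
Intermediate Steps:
a = -1
o = ⅔ (o = 4*(⅙) = ⅔ ≈ 0.66667)
Z(F) = -F²
(-3*(-3)*(-2))*Z(o) = (-3*(-3)*(-2))*(-(⅔)²) = (9*(-2))*(-1*4/9) = -18*(-4/9) = 8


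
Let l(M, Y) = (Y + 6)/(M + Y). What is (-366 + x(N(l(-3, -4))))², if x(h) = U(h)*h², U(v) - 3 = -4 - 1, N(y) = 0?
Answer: 133956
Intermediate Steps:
l(M, Y) = (6 + Y)/(M + Y)
U(v) = -2 (U(v) = 3 + (-4 - 1) = 3 - 5 = -2)
x(h) = -2*h²
(-366 + x(N(l(-3, -4))))² = (-366 - 2*0²)² = (-366 - 2*0)² = (-366 + 0)² = (-366)² = 133956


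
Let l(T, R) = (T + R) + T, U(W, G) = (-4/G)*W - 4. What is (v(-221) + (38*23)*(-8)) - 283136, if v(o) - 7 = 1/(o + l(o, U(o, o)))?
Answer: -194671192/671 ≈ -2.9012e+5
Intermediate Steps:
U(W, G) = -4 - 4*W/G (U(W, G) = -4*W/G - 4 = -4 - 4*W/G)
l(T, R) = R + 2*T (l(T, R) = (R + T) + T = R + 2*T)
v(o) = 7 + 1/(-8 + 3*o) (v(o) = 7 + 1/(o + ((-4 - 4*o/o) + 2*o)) = 7 + 1/(o + ((-4 - 4) + 2*o)) = 7 + 1/(o + (-8 + 2*o)) = 7 + 1/(-8 + 3*o))
(v(-221) + (38*23)*(-8)) - 283136 = ((55 - 21*(-221))/(8 - 3*(-221)) + (38*23)*(-8)) - 283136 = ((55 + 4641)/(8 + 663) + 874*(-8)) - 283136 = (4696/671 - 6992) - 283136 = -4686936/671 - 283136 = -194671192/671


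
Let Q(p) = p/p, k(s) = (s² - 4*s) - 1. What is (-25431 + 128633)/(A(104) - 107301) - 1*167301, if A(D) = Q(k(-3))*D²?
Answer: -16142140187/96485 ≈ -1.6730e+5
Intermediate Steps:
k(s) = -1 + s² - 4*s
Q(p) = 1
A(D) = D² (A(D) = 1*D² = D²)
(-25431 + 128633)/(A(104) - 107301) - 1*167301 = (-25431 + 128633)/(104² - 107301) - 1*167301 = 103202/(10816 - 107301) - 167301 = 103202/(-96485) - 167301 = 103202*(-1/96485) - 167301 = -103202/96485 - 167301 = -16142140187/96485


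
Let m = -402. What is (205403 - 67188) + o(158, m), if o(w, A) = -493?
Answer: 137722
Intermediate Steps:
(205403 - 67188) + o(158, m) = (205403 - 67188) - 493 = 138215 - 493 = 137722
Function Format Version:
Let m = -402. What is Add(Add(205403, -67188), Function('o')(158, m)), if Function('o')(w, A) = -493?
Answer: 137722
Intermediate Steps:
Add(Add(205403, -67188), Function('o')(158, m)) = Add(Add(205403, -67188), -493) = Add(138215, -493) = 137722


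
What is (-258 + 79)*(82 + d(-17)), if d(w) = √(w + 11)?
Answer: -14678 - 179*I*√6 ≈ -14678.0 - 438.46*I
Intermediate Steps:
d(w) = √(11 + w)
(-258 + 79)*(82 + d(-17)) = (-258 + 79)*(82 + √(11 - 17)) = -179*(82 + √(-6)) = -179*(82 + I*√6) = -14678 - 179*I*√6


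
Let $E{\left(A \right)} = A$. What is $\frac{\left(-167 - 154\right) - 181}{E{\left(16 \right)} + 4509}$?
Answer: $- \frac{502}{4525} \approx -0.11094$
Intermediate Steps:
$\frac{\left(-167 - 154\right) - 181}{E{\left(16 \right)} + 4509} = \frac{\left(-167 - 154\right) - 181}{16 + 4509} = \frac{-321 - 181}{4525} = \left(-502\right) \frac{1}{4525} = - \frac{502}{4525}$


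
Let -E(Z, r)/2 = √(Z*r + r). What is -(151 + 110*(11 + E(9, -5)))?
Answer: -1361 + 1100*I*√2 ≈ -1361.0 + 1555.6*I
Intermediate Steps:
E(Z, r) = -2*√(r + Z*r) (E(Z, r) = -2*√(Z*r + r) = -2*√(r + Z*r))
-(151 + 110*(11 + E(9, -5))) = -(151 + 110*(11 - 2*I*√5*√(1 + 9))) = -(151 + 110*(11 - 2*5*I*√2)) = -(151 + 110*(11 - 10*I*√2)) = -(151 + (1210 - 1100*I*√2)) = -(1361 - 1100*I*√2) = -1361 + 1100*I*√2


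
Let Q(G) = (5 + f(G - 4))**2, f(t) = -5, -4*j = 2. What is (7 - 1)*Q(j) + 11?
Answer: 11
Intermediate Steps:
j = -1/2 (j = -1/4*2 = -1/2 ≈ -0.50000)
Q(G) = 0 (Q(G) = (5 - 5)**2 = 0**2 = 0)
(7 - 1)*Q(j) + 11 = (7 - 1)*0 + 11 = 6*0 + 11 = 0 + 11 = 11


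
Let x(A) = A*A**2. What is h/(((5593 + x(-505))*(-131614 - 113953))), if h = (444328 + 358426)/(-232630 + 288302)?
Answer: 401377/880302845830680384 ≈ 4.5595e-13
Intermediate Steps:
x(A) = A**3
h = 401377/27836 (h = 802754/55672 = 802754*(1/55672) = 401377/27836 ≈ 14.419)
h/(((5593 + x(-505))*(-131614 - 113953))) = 401377/(27836*(((5593 + (-505)**3)*(-131614 - 113953)))) = 401377/(27836*(((5593 - 128787625)*(-245567)))) = 401377/(27836*((-128782032*(-245567)))) = (401377/27836)/31624617252144 = (401377/27836)*(1/31624617252144) = 401377/880302845830680384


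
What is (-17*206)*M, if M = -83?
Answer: 290666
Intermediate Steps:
(-17*206)*M = -17*206*(-83) = -3502*(-83) = 290666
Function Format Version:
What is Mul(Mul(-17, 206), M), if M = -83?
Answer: 290666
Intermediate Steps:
Mul(Mul(-17, 206), M) = Mul(Mul(-17, 206), -83) = Mul(-3502, -83) = 290666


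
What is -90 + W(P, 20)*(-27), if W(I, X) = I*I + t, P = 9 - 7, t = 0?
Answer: -198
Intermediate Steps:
P = 2
W(I, X) = I² (W(I, X) = I*I + 0 = I² + 0 = I²)
-90 + W(P, 20)*(-27) = -90 + 2²*(-27) = -90 + 4*(-27) = -90 - 108 = -198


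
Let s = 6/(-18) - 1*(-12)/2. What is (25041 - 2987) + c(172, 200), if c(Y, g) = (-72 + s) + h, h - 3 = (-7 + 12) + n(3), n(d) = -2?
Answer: 65981/3 ≈ 21994.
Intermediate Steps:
s = 17/3 (s = 6*(-1/18) + 12*(1/2) = -1/3 + 6 = 17/3 ≈ 5.6667)
h = 6 (h = 3 + ((-7 + 12) - 2) = 3 + (5 - 2) = 3 + 3 = 6)
c(Y, g) = -181/3 (c(Y, g) = (-72 + 17/3) + 6 = -199/3 + 6 = -181/3)
(25041 - 2987) + c(172, 200) = (25041 - 2987) - 181/3 = 22054 - 181/3 = 65981/3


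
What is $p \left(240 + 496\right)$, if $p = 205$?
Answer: $150880$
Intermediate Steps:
$p \left(240 + 496\right) = 205 \left(240 + 496\right) = 205 \cdot 736 = 150880$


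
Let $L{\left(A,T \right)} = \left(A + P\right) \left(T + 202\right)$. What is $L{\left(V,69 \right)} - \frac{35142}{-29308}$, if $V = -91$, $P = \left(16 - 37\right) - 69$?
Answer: $- \frac{718775783}{14654} \approx -49050.0$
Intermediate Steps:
$P = -90$ ($P = -21 - 69 = -90$)
$L{\left(A,T \right)} = \left(-90 + A\right) \left(202 + T\right)$ ($L{\left(A,T \right)} = \left(A - 90\right) \left(T + 202\right) = \left(-90 + A\right) \left(202 + T\right)$)
$L{\left(V,69 \right)} - \frac{35142}{-29308} = \left(-18180 - 6210 + 202 \left(-91\right) - 6279\right) - \frac{35142}{-29308} = \left(-18180 - 6210 - 18382 - 6279\right) - - \frac{17571}{14654} = -49051 + \frac{17571}{14654} = - \frac{718775783}{14654}$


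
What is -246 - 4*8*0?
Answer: -246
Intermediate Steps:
-246 - 4*8*0 = -246 - 32*0 = -246 + 0 = -246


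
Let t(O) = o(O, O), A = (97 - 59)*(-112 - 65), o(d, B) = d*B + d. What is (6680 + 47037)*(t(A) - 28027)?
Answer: 2428240618591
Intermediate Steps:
o(d, B) = d + B*d (o(d, B) = B*d + d = d + B*d)
A = -6726 (A = 38*(-177) = -6726)
t(O) = O*(1 + O)
(6680 + 47037)*(t(A) - 28027) = (6680 + 47037)*(-6726*(1 - 6726) - 28027) = 53717*(-6726*(-6725) - 28027) = 53717*(45232350 - 28027) = 53717*45204323 = 2428240618591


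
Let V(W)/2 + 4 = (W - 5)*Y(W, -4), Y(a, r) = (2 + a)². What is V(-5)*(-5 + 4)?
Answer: 188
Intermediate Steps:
V(W) = -8 + 2*(2 + W)²*(-5 + W) (V(W) = -8 + 2*((W - 5)*(2 + W)²) = -8 + 2*((-5 + W)*(2 + W)²) = -8 + 2*((2 + W)²*(-5 + W)) = -8 + 2*(2 + W)²*(-5 + W))
V(-5)*(-5 + 4) = (-48 - 32*(-5) - 2*(-5)² + 2*(-5)³)*(-5 + 4) = (-48 + 160 - 2*25 + 2*(-125))*(-1) = (-48 + 160 - 50 - 250)*(-1) = -188*(-1) = 188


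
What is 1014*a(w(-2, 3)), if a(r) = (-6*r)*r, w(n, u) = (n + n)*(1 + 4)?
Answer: -2433600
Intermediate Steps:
w(n, u) = 10*n (w(n, u) = (2*n)*5 = 10*n)
a(r) = -6*r²
1014*a(w(-2, 3)) = 1014*(-6*(10*(-2))²) = 1014*(-6*(-20)²) = 1014*(-6*400) = 1014*(-2400) = -2433600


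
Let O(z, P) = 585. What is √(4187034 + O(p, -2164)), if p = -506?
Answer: 9*√51699 ≈ 2046.4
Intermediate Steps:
√(4187034 + O(p, -2164)) = √(4187034 + 585) = √4187619 = 9*√51699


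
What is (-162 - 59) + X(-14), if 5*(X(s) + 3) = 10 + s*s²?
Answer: -3854/5 ≈ -770.80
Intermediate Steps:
X(s) = -1 + s³/5 (X(s) = -3 + (10 + s*s²)/5 = -3 + (10 + s³)/5 = -3 + (2 + s³/5) = -1 + s³/5)
(-162 - 59) + X(-14) = (-162 - 59) + (-1 + (⅕)*(-14)³) = -221 + (-1 + (⅕)*(-2744)) = -221 + (-1 - 2744/5) = -221 - 2749/5 = -3854/5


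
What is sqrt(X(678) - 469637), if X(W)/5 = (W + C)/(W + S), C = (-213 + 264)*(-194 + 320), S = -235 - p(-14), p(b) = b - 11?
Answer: I*sqrt(714202437)/39 ≈ 685.25*I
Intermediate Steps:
p(b) = -11 + b
S = -210 (S = -235 - (-11 - 14) = -235 - 1*(-25) = -235 + 25 = -210)
C = 6426 (C = 51*126 = 6426)
X(W) = 5*(6426 + W)/(-210 + W) (X(W) = 5*((W + 6426)/(W - 210)) = 5*((6426 + W)/(-210 + W)) = 5*(6426 + W)/(-210 + W))
sqrt(X(678) - 469637) = sqrt(5*(6426 + 678)/(-210 + 678) - 469637) = sqrt(5*7104/468 - 469637) = sqrt(5*(1/468)*7104 - 469637) = sqrt(2960/39 - 469637) = sqrt(-18312883/39) = I*sqrt(714202437)/39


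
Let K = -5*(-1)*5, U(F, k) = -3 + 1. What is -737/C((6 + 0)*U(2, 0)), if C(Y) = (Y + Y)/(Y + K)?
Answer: 9581/24 ≈ 399.21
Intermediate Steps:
U(F, k) = -2
K = 25 (K = 5*5 = 25)
C(Y) = 2*Y/(25 + Y) (C(Y) = (Y + Y)/(Y + 25) = (2*Y)/(25 + Y) = 2*Y/(25 + Y))
-737/C((6 + 0)*U(2, 0)) = -737*(-(25 + (6 + 0)*(-2))/(4*(6 + 0))) = -737/(2*(6*(-2))/(25 + 6*(-2))) = -737/(2*(-12)/(25 - 12)) = -737/(2*(-12)/13) = -737/(2*(-12)*(1/13)) = -737/(-24/13) = -737*(-13/24) = 9581/24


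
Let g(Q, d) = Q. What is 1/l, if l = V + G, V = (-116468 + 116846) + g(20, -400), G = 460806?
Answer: 1/461204 ≈ 2.1682e-6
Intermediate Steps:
V = 398 (V = (-116468 + 116846) + 20 = 378 + 20 = 398)
l = 461204 (l = 398 + 460806 = 461204)
1/l = 1/461204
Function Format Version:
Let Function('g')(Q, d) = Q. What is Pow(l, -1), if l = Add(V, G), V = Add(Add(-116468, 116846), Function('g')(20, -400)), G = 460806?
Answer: Rational(1, 461204) ≈ 2.1682e-6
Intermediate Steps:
V = 398 (V = Add(Add(-116468, 116846), 20) = Add(378, 20) = 398)
l = 461204 (l = Add(398, 460806) = 461204)
Pow(l, -1) = Pow(461204, -1) = Rational(1, 461204)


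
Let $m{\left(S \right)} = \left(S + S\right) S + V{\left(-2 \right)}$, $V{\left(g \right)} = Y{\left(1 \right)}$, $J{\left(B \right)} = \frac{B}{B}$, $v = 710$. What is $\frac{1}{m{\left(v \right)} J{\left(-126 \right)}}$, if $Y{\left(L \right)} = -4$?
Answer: $\frac{1}{1008196} \approx 9.9187 \cdot 10^{-7}$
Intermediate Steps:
$J{\left(B \right)} = 1$
$V{\left(g \right)} = -4$
$m{\left(S \right)} = -4 + 2 S^{2}$ ($m{\left(S \right)} = \left(S + S\right) S - 4 = 2 S S - 4 = 2 S^{2} - 4 = -4 + 2 S^{2}$)
$\frac{1}{m{\left(v \right)} J{\left(-126 \right)}} = \frac{1}{\left(-4 + 2 \cdot 710^{2}\right) 1} = \frac{1}{-4 + 2 \cdot 504100} \cdot 1 = \frac{1}{-4 + 1008200} \cdot 1 = \frac{1}{1008196} \cdot 1 = \frac{1}{1008196}$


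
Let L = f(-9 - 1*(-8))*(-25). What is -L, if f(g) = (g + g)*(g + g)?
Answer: 100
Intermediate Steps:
f(g) = 4*g² (f(g) = (2*g)*(2*g) = 4*g²)
L = -100 (L = (4*(-9 - 1*(-8))²)*(-25) = (4*(-9 + 8)²)*(-25) = (4*(-1)²)*(-25) = (4*1)*(-25) = 4*(-25) = -100)
-L = -1*(-100) = 100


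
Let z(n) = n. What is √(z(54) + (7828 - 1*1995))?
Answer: 29*√7 ≈ 76.727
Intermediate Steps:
√(z(54) + (7828 - 1*1995)) = √(54 + (7828 - 1*1995)) = √(54 + (7828 - 1995)) = √(54 + 5833) = √5887 = 29*√7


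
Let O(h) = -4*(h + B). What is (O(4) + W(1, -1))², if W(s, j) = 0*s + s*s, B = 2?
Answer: 529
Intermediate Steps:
O(h) = -8 - 4*h (O(h) = -4*(h + 2) = -4*(2 + h) = -8 - 4*h)
W(s, j) = s² (W(s, j) = 0 + s² = s²)
(O(4) + W(1, -1))² = ((-8 - 4*4) + 1²)² = ((-8 - 16) + 1)² = (-24 + 1)² = (-23)² = 529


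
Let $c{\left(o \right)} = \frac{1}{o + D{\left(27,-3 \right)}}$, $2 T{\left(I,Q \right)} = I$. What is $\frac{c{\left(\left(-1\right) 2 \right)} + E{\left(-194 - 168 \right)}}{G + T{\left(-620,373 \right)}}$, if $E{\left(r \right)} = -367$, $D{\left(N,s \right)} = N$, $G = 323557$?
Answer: $- \frac{3058}{2693725} \approx -0.0011352$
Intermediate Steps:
$T{\left(I,Q \right)} = \frac{I}{2}$
$c{\left(o \right)} = \frac{1}{27 + o}$ ($c{\left(o \right)} = \frac{1}{o + 27} = \frac{1}{27 + o}$)
$\frac{c{\left(\left(-1\right) 2 \right)} + E{\left(-194 - 168 \right)}}{G + T{\left(-620,373 \right)}} = \frac{\frac{1}{27 - 2} - 367}{323557 + \frac{1}{2} \left(-620\right)} = \frac{\frac{1}{27 - 2} - 367}{323557 - 310} = \frac{\frac{1}{25} - 367}{323247} = \left(\frac{1}{25} - 367\right) \frac{1}{323247} = \left(- \frac{9174}{25}\right) \frac{1}{323247} = - \frac{3058}{2693725}$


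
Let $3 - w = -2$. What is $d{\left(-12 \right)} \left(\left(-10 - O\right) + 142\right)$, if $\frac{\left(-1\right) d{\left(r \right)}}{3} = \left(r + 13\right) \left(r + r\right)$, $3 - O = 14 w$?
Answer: $14328$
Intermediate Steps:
$w = 5$ ($w = 3 - -2 = 3 + 2 = 5$)
$O = -67$ ($O = 3 - 14 \cdot 5 = 3 - 70 = -67$)
$d{\left(r \right)} = - 6 r \left(13 + r\right)$ ($d{\left(r \right)} = - 3 \left(r + 13\right) \left(r + r\right) = - 3 \left(13 + r\right) 2 r = - 3 \cdot 2 r \left(13 + r\right) = - 6 r \left(13 + r\right)$)
$d{\left(-12 \right)} \left(\left(-10 - O\right) + 142\right) = \left(-6\right) \left(-12\right) \left(13 - 12\right) \left(\left(-10 - -67\right) + 142\right) = \left(-6\right) \left(-12\right) 1 \left(\left(-10 + 67\right) + 142\right) = 72 \left(57 + 142\right) = 72 \cdot 199 = 14328$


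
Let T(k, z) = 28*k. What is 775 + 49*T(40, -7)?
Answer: 55655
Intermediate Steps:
775 + 49*T(40, -7) = 775 + 49*(28*40) = 775 + 49*1120 = 775 + 54880 = 55655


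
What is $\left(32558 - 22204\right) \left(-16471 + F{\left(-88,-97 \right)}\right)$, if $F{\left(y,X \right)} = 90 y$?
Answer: $-252544414$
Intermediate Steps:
$\left(32558 - 22204\right) \left(-16471 + F{\left(-88,-97 \right)}\right) = \left(32558 - 22204\right) \left(-16471 + 90 \left(-88\right)\right) = 10354 \left(-16471 - 7920\right) = 10354 \left(-24391\right) = -252544414$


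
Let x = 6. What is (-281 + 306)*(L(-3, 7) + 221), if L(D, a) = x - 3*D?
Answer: 5900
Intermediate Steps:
L(D, a) = 6 - 3*D
(-281 + 306)*(L(-3, 7) + 221) = (-281 + 306)*((6 - 3*(-3)) + 221) = 25*((6 + 9) + 221) = 25*(15 + 221) = 25*236 = 5900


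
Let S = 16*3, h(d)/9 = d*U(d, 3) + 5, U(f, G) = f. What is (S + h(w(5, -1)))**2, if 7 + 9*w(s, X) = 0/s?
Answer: 784996/81 ≈ 9691.3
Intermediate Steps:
w(s, X) = -7/9 (w(s, X) = -7/9 + (0/s)/9 = -7/9 + (1/9)*0 = -7/9 + 0 = -7/9)
h(d) = 45 + 9*d**2 (h(d) = 9*(d*d + 5) = 9*(d**2 + 5) = 9*(5 + d**2) = 45 + 9*d**2)
S = 48
(S + h(w(5, -1)))**2 = (48 + (45 + 9*(-7/9)**2))**2 = (48 + (45 + 9*(49/81)))**2 = (48 + (45 + 49/9))**2 = (48 + 454/9)**2 = (886/9)**2 = 784996/81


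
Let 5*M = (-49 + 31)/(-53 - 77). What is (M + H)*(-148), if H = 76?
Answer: -3656932/325 ≈ -11252.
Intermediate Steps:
M = 9/325 (M = ((-49 + 31)/(-53 - 77))/5 = (-18/(-130))/5 = (-18*(-1/130))/5 = (⅕)*(9/65) = 9/325 ≈ 0.027692)
(M + H)*(-148) = (9/325 + 76)*(-148) = (24709/325)*(-148) = -3656932/325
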